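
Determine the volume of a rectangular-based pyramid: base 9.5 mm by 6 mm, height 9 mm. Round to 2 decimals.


Shape: rectangular pyramid
Base: 9.5 mm x 6 mm, Height h = 9 mm
Formula: V = (1/3) * base_area * h
base_area = 9.5 * 6 = 57
base_area * h = 57 * 9 = 513
V = 513 / 3
V = 171
171 mm^3


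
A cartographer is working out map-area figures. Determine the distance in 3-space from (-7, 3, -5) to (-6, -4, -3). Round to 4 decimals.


3D distance between two points
P1 = (-7, 3, -5), P2 = (-6, -4, -3)
Formula: d = sqrt((x2-x1)^2 + (y2-y1)^2 + (z2-z1)^2)
dx = -6 - -7 = 1
dy = -4 - 3 = -7
dz = -3 - -5 = 2
dx^2 + dy^2 + dz^2 = 1 + 49 + 4 = 54
d = sqrt(54)
d = 7.3485
7.3485 units


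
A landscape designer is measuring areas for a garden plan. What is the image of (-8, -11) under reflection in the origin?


Transformation: reflection
Original point: (-8, -11)
Rule for reflection through the origin: (x, y) -> (-x, -y)
Apply: (-8, -11) -> (8, 11)
(8, 11)


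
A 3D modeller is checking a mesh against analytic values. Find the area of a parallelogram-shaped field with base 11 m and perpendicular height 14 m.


Shape: parallelogram
Base b = 11 m, Height h = 14 m
Formula: A = b * h
A = 11 * 14
A = 154
154 m^2


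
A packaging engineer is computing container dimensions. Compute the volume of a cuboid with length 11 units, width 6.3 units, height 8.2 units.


Shape: rectangular prism
l = 11 units, w = 6.3 units, h = 8.2 units
Formula: V = l * w * h
V = 11 * 6.3 * 8.2
V = 69.3 * 8.2
V = 568.26
568.26 units^3


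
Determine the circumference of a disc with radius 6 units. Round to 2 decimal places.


Shape: circle
Radius r = 6 units
Formula: C = 2 * pi * r
C = 2 * pi * 6
C = 12 * pi
C = 37.7
37.7 units


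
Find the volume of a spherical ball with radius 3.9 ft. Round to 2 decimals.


Shape: sphere
Radius r = 3.9 ft
Formula: V = (4/3) * pi * r^3
r^3 = 59.319
(4/3) * 59.319 = 79.092
V = 79.092 * pi
V = 248.47
248.47 ft^3


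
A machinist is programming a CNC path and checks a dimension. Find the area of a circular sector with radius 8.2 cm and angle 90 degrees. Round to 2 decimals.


Shape: circular sector
Radius r = 8.2 cm, Angle = 90 degrees
Formula: A = (angle/360) * pi * r^2
r^2 = 67.24
Fraction of circle = 90/360
A = (90/360) * pi * 67.24
A = 16.81 * pi
A = 52.81
52.81 cm^2


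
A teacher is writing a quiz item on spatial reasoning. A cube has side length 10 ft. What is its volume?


Shape: cube
Side s = 10 ft
Formula: V = s^3
V = 10 * 10 * 10
V = 100 * 10
V = 1000
1000 ft^3


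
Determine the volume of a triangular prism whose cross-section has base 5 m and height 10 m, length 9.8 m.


Shape: triangular prism
Triangle base = 5 m, triangle height = 10 m, prism length L = 9.8 m
Formula: V = (1/2 * b * h_tri) * L
Cross-section area = 0.5 * 5 * 10 = 25
V = 25 * 9.8
V = 245
245 m^3


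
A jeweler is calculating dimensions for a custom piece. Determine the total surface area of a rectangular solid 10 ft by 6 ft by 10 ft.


Shape: rectangular prism
l = 10 ft, w = 6 ft, h = 10 ft
Formula: SA = 2(lw + lh + wh)
lw = 60, lh = 100, wh = 60
lw + lh + wh = 220
SA = 2 * 220
SA = 440
440 ft^2


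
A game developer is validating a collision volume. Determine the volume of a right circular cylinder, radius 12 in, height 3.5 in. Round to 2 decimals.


Shape: cylinder
Radius r = 12 in, Height h = 3.5 in
Formula: V = pi * r^2 * h
r^2 = 144
V = pi * 144 * 3.5
V = 504 * pi
V = 1583.36
1583.36 in^3


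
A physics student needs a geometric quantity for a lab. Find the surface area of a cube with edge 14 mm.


Shape: cube
Side s = 14 mm
A cube has 6 square faces.
Formula: SA = 6 * s^2
s^2 = 196
SA = 6 * 196
SA = 1176
1176 mm^2


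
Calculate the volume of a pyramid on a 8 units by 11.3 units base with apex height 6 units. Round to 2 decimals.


Shape: rectangular pyramid
Base: 8 units x 11.3 units, Height h = 6 units
Formula: V = (1/3) * base_area * h
base_area = 8 * 11.3 = 90.4
base_area * h = 90.4 * 6 = 542.4
V = 542.4 / 3
V = 180.8
180.8 units^3


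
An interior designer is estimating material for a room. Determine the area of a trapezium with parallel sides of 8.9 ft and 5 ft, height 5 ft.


Shape: trapezoid
Parallel sides a = 8.9 ft, b = 5 ft; Height h = 5 ft
Formula: A = (a + b) * h / 2
a + b = 8.9 + 5 = 13.9
A = 13.9 * 5 / 2
A = 69.5 / 2
A = 34.75
34.75 ft^2


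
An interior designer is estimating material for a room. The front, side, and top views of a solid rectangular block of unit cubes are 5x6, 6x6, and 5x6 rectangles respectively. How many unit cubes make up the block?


Orthographic views of a solid rectangular block:
Front view 5 x 6 -> length = 5, height = 6
Side view 6 x 6 -> width = 6, height = 6 (consistent)
Top view 5 x 6 -> confirms length = 5, width = 6
The block is 5 x 6 x 6.
Total unit cubes = 5 * 6 * 6 = 180
180 unit cubes


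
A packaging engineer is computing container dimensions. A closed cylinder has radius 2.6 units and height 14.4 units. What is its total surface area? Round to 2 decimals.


Shape: closed cylinder
Radius r = 2.6 units, Height h = 14.4 units
Formula: SA = 2*pi*r^2 + 2*pi*r*h = 2*pi*r*(r + h)
r + h = 17
2 * r * (r + h) = 2 * 2.6 * 17 = 88.4
SA = 88.4 * pi
SA = 277.72
277.72 units^2


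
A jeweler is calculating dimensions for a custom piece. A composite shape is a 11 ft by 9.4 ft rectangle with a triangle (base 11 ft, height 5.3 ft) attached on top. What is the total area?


Composite shape: rectangle + triangle
Rectangle area = 11 * 9.4 = 103.4
Triangle area = 0.5 * 11 * 5.3 = 29.15
Total = 103.4 + 29.15
Total = 132.55
132.55 ft^2


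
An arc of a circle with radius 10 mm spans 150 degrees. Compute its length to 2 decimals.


Shape: circular arc
Radius r = 10 mm, Angle = 150 degrees
Formula: L = (angle/360) * 2 * pi * r
2 * pi * r = 20 * pi
L = (150/360) * 20 * pi
L = 8.333333 * pi
L = 26.18
26.18 mm


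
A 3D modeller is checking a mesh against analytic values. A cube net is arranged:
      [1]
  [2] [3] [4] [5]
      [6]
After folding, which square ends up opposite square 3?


Net: cross layout. Take square 3 as the base (bottom).
Fold the four squares in the horizontal row up around 3: 2 -> left, 4 -> right, 5 wraps to the top.
Fold 1 and 6 up from 3: 1 -> back, 6 -> front.
Opposite pairs are therefore: (1, 6), (2, 4), (3, 5).
Face 3 is opposite face 5.
face 5


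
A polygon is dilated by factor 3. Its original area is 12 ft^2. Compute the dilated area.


Linear scale factor k = 3
Original area = 12 ft^2
Rule: under a linear scaling by k, areas scale by k^2.
k^2 = 3^2 = 9
New area = 12 * 9
New area = 108
108 ft^2


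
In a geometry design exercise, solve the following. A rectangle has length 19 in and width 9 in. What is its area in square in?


Shape: rectangle
Length l = 19 in, Width w = 9 in
Formula: A = l * w
A = 19 * 9
A = 171
171 in^2


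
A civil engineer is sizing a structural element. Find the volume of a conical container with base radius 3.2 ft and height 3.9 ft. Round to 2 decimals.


Shape: cone
Radius r = 3.2 ft, Height h = 3.9 ft
Formula: V = (1/3) * pi * r^2 * h
r^2 = 10.24
pi * r^2 * h = pi * 10.24 * 3.9 = 39.936 * pi
V = 39.936 * pi / 3
V = 41.82
41.82 ft^3


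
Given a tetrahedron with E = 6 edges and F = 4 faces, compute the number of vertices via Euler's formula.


Polyhedron: tetrahedron
Euler's formula for convex polyhedra: V - E + F = 2
Given: E = 6 edges and F = 4 faces
Solve for V:
V = 2 + E - F = 2 + 6 - 4 = 4
4 vertices


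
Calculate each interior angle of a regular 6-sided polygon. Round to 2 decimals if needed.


Shape: regular hexagon (6 sides)
Formula: interior angle = (n - 2) * 180 / n
(n - 2) = 4
(n - 2) * 180 = 720
angle = 720 / 6
angle = 120
120 degrees


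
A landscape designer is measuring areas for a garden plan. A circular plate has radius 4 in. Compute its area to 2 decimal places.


Shape: circle
Radius r = 4 in
Formula: A = pi * r^2
r^2 = 4^2 = 16
A = pi * 16
A = 50.27
50.27 in^2


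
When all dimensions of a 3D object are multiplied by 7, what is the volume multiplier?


Linear scale factor k = 7
Rule: under a linear scaling by k, volumes scale by k^3.
k^3 = 7 * 7 * 7
k^3 = 49 * 7
k^3 = 343
Volume scales by a factor of 343.
343 (dimensionless)


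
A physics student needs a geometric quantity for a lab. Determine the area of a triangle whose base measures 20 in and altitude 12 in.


Shape: triangle
Base b = 20 in, Height h = 12 in
Formula: A = (1/2) * b * h
A = 0.5 * 20 * 12
A = 0.5 * 240
A = 120
120 in^2


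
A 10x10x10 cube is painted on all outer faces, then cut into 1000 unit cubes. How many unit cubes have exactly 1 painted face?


Large cube: 10 x 10 x 10, cut into unit cubes.
n = 10, so n - 2 = 8
Cubes with 1 painted face lie in the interior of each face.
A cube has 6 faces; each contributes (n - 2)^2 = 64 such cubes.
Count = 6 * 64 = 384
384 unit cubes


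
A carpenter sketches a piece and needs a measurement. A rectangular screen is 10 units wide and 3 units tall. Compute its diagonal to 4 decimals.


Shape: rectangle (diagonal via Pythagoras)
Sides: 10 units and 3 units
Formula: d = sqrt(l^2 + w^2)
l^2 = 100, w^2 = 9
l^2 + w^2 = 109
d = sqrt(109)
d = 10.4403
10.4403 units


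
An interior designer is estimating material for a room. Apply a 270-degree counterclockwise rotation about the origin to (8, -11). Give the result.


Transformation: rotation about the origin
Original point: (8, -11)
Rule for 270 deg counterclockwise: (x, y) -> (y, -x)
Apply: (8, -11) -> (-11, -8)
(-11, -8)


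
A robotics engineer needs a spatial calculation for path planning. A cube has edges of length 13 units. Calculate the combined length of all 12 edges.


Shape: cube
Side s = 13 units
A cube has 12 edges, all equal.
Formula: total edge length = 12 * s
Total = 12 * 13
Total = 156
156 units


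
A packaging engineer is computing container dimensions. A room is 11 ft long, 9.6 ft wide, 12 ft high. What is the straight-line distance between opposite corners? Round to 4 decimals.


Shape: rectangular box (space diagonal)
l = 11 ft, w = 9.6 ft, h = 12 ft
Visualize: the diagonal of the base, then a right triangle with that diagonal and the height.
Formula: d = sqrt(l^2 + w^2 + h^2)
l^2 + w^2 + h^2 = 121 + 92.16 + 144 = 357.16
d = sqrt(357.16)
d = 18.8987
18.8987 ft


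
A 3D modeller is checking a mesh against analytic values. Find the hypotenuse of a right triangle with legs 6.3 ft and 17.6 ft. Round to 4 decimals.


Shape: right triangle
Legs a = 6.3 ft, b = 17.6 ft
Formula: c = sqrt(a^2 + b^2)
a^2 = 39.69, b^2 = 309.76
a^2 + b^2 = 349.45
c = sqrt(349.45)
c = 18.6936
18.6936 ft


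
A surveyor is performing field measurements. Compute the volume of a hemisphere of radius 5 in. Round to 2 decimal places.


Shape: hemisphere (half of a sphere)
Radius r = 5 in
Formula: V = (1/2) * (4/3) * pi * r^3 = (2/3) * pi * r^3
r^3 = 125
(2/3) * 125 = 83.333333
V = 83.333333 * pi
V = 261.8
261.8 in^3


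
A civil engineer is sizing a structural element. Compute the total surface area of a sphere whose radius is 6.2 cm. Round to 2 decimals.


Shape: sphere
Radius r = 6.2 cm
Formula: SA = 4 * pi * r^2
r^2 = 38.44
SA = 4 * pi * 38.44
SA = 153.76 * pi
SA = 483.05
483.05 cm^2


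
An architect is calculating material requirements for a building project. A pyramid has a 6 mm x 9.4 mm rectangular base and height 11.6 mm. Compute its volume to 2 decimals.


Shape: rectangular pyramid
Base: 6 mm x 9.4 mm, Height h = 11.6 mm
Formula: V = (1/3) * base_area * h
base_area = 6 * 9.4 = 56.4
base_area * h = 56.4 * 11.6 = 654.24
V = 654.24 / 3
V = 218.08
218.08 mm^3


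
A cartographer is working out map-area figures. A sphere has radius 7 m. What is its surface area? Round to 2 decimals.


Shape: sphere
Radius r = 7 m
Formula: SA = 4 * pi * r^2
r^2 = 49
SA = 4 * pi * 49
SA = 196 * pi
SA = 615.75
615.75 m^2


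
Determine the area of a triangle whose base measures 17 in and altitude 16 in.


Shape: triangle
Base b = 17 in, Height h = 16 in
Formula: A = (1/2) * b * h
A = 0.5 * 17 * 16
A = 0.5 * 272
A = 136
136 in^2


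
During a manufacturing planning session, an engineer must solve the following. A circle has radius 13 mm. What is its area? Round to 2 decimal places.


Shape: circle
Radius r = 13 mm
Formula: A = pi * r^2
r^2 = 13^2 = 169
A = pi * 169
A = 530.93
530.93 mm^2


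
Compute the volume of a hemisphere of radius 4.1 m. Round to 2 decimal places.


Shape: hemisphere (half of a sphere)
Radius r = 4.1 m
Formula: V = (1/2) * (4/3) * pi * r^3 = (2/3) * pi * r^3
r^3 = 68.921
(2/3) * 68.921 = 45.947333
V = 45.947333 * pi
V = 144.35
144.35 m^3


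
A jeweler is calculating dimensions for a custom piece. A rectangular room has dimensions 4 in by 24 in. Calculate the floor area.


Shape: rectangle
Length l = 4 in, Width w = 24 in
Formula: A = l * w
A = 4 * 24
A = 96
96 in^2


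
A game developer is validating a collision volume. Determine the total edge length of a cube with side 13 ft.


Shape: cube
Side s = 13 ft
A cube has 12 edges, all equal.
Formula: total edge length = 12 * s
Total = 12 * 13
Total = 156
156 ft


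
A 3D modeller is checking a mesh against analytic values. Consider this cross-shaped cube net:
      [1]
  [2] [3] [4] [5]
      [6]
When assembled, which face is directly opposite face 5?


Net: cross layout. Take square 3 as the base (bottom).
Fold the four squares in the horizontal row up around 3: 2 -> left, 4 -> right, 5 wraps to the top.
Fold 1 and 6 up from 3: 1 -> back, 6 -> front.
Opposite pairs are therefore: (1, 6), (2, 4), (3, 5).
Face 5 is opposite face 3.
face 3


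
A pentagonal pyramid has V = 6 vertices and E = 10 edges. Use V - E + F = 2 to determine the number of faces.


Polyhedron: pentagonal pyramid
Euler's formula for convex polyhedra: V - E + F = 2
Given: V = 6 vertices and E = 10 edges
Solve for F:
F = 2 + E - V = 2 + 10 - 6 = 6
6 faces


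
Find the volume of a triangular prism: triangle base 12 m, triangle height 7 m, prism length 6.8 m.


Shape: triangular prism
Triangle base = 12 m, triangle height = 7 m, prism length L = 6.8 m
Formula: V = (1/2 * b * h_tri) * L
Cross-section area = 0.5 * 12 * 7 = 42
V = 42 * 6.8
V = 285.6
285.6 m^3


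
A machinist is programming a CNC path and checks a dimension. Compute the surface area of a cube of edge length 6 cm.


Shape: cube
Side s = 6 cm
A cube has 6 square faces.
Formula: SA = 6 * s^2
s^2 = 36
SA = 6 * 36
SA = 216
216 cm^2


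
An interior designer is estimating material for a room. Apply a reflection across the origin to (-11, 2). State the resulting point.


Transformation: reflection
Original point: (-11, 2)
Rule for reflection through the origin: (x, y) -> (-x, -y)
Apply: (-11, 2) -> (11, -2)
(11, -2)


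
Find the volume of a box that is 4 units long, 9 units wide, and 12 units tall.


Shape: rectangular prism
l = 4 units, w = 9 units, h = 12 units
Formula: V = l * w * h
V = 4 * 9 * 12
V = 36 * 12
V = 432
432 units^3


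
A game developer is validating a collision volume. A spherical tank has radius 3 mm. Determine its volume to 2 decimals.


Shape: sphere
Radius r = 3 mm
Formula: V = (4/3) * pi * r^3
r^3 = 27
(4/3) * 27 = 36
V = 36 * pi
V = 113.1
113.1 mm^3


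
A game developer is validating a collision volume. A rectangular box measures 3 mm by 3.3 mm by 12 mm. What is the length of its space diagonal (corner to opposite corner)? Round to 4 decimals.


Shape: rectangular box (space diagonal)
l = 3 mm, w = 3.3 mm, h = 12 mm
Visualize: the diagonal of the base, then a right triangle with that diagonal and the height.
Formula: d = sqrt(l^2 + w^2 + h^2)
l^2 + w^2 + h^2 = 9 + 10.89 + 144 = 163.89
d = sqrt(163.89)
d = 12.802
12.802 mm


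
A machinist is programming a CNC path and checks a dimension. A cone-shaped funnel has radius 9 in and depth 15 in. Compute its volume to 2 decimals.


Shape: cone
Radius r = 9 in, Height h = 15 in
Formula: V = (1/3) * pi * r^2 * h
r^2 = 81
pi * r^2 * h = pi * 81 * 15 = 1215 * pi
V = 1215 * pi / 3
V = 1272.35
1272.35 in^3


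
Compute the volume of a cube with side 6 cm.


Shape: cube
Side s = 6 cm
Formula: V = s^3
V = 6 * 6 * 6
V = 36 * 6
V = 216
216 cm^3


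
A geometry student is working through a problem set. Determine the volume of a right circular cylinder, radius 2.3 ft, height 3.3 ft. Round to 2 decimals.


Shape: cylinder
Radius r = 2.3 ft, Height h = 3.3 ft
Formula: V = pi * r^2 * h
r^2 = 5.29
V = pi * 5.29 * 3.3
V = 17.457 * pi
V = 54.84
54.84 ft^3


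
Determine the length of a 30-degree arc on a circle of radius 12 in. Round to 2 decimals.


Shape: circular arc
Radius r = 12 in, Angle = 30 degrees
Formula: L = (angle/360) * 2 * pi * r
2 * pi * r = 24 * pi
L = (30/360) * 24 * pi
L = 2 * pi
L = 6.28
6.28 in


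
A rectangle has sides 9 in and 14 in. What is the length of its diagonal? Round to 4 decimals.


Shape: rectangle (diagonal via Pythagoras)
Sides: 9 in and 14 in
Formula: d = sqrt(l^2 + w^2)
l^2 = 81, w^2 = 196
l^2 + w^2 = 277
d = sqrt(277)
d = 16.6433
16.6433 in


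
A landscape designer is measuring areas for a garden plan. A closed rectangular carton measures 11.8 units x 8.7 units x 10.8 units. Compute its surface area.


Shape: rectangular prism
l = 11.8 units, w = 8.7 units, h = 10.8 units
Formula: SA = 2(lw + lh + wh)
lw = 102.66, lh = 127.44, wh = 93.96
lw + lh + wh = 324.06
SA = 2 * 324.06
SA = 648.12
648.12 units^2


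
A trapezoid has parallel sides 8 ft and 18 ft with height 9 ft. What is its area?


Shape: trapezoid
Parallel sides a = 8 ft, b = 18 ft; Height h = 9 ft
Formula: A = (a + b) * h / 2
a + b = 8 + 18 = 26
A = 26 * 9 / 2
A = 234 / 2
A = 117
117 ft^2


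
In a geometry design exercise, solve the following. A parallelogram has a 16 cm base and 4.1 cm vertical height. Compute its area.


Shape: parallelogram
Base b = 16 cm, Height h = 4.1 cm
Formula: A = b * h
A = 16 * 4.1
A = 65.6
65.6 cm^2


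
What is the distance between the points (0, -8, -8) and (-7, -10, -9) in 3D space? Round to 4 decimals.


3D distance between two points
P1 = (0, -8, -8), P2 = (-7, -10, -9)
Formula: d = sqrt((x2-x1)^2 + (y2-y1)^2 + (z2-z1)^2)
dx = -7 - 0 = -7
dy = -10 - -8 = -2
dz = -9 - -8 = -1
dx^2 + dy^2 + dz^2 = 49 + 4 + 1 = 54
d = sqrt(54)
d = 7.3485
7.3485 units


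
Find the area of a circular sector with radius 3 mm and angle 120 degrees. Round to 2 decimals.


Shape: circular sector
Radius r = 3 mm, Angle = 120 degrees
Formula: A = (angle/360) * pi * r^2
r^2 = 9
Fraction of circle = 120/360
A = (120/360) * pi * 9
A = 3 * pi
A = 9.42
9.42 mm^2


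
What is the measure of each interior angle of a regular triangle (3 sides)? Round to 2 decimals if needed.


Shape: regular triangle (3 sides)
Formula: interior angle = (n - 2) * 180 / n
(n - 2) = 1
(n - 2) * 180 = 180
angle = 180 / 3
angle = 60
60 degrees


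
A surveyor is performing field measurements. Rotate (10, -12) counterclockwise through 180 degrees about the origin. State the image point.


Transformation: rotation about the origin
Original point: (10, -12)
Rule for 180 deg: (x, y) -> (-x, -y)
Apply: (10, -12) -> (-10, 12)
(-10, 12)


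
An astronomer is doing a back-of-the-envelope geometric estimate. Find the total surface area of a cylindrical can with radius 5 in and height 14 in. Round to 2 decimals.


Shape: closed cylinder
Radius r = 5 in, Height h = 14 in
Formula: SA = 2*pi*r^2 + 2*pi*r*h = 2*pi*r*(r + h)
r + h = 19
2 * r * (r + h) = 2 * 5 * 19 = 190
SA = 190 * pi
SA = 596.9
596.9 in^2


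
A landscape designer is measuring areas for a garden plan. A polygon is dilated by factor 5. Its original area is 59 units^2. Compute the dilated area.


Linear scale factor k = 5
Original area = 59 units^2
Rule: under a linear scaling by k, areas scale by k^2.
k^2 = 5^2 = 25
New area = 59 * 25
New area = 1475
1475 units^2


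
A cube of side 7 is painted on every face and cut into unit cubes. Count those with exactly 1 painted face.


Large cube: 7 x 7 x 7, cut into unit cubes.
n = 7, so n - 2 = 5
Cubes with 1 painted face lie in the interior of each face.
A cube has 6 faces; each contributes (n - 2)^2 = 25 such cubes.
Count = 6 * 25 = 150
150 unit cubes


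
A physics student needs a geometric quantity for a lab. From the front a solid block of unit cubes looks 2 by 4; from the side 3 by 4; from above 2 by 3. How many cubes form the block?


Orthographic views of a solid rectangular block:
Front view 2 x 4 -> length = 2, height = 4
Side view 3 x 4 -> width = 3, height = 4 (consistent)
Top view 2 x 3 -> confirms length = 2, width = 3
The block is 2 x 3 x 4.
Total unit cubes = 2 * 3 * 4 = 24
24 unit cubes


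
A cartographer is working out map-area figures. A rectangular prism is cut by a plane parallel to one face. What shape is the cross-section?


Solid: rectangular prism
Cutting plane: parallel to one face
Visualize the intersection of the plane with the solid's surface.
The boundary of the cut region is a rectangle.
rectangle


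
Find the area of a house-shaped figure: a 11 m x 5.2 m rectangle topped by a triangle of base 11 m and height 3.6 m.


Composite shape: rectangle + triangle
Rectangle area = 11 * 5.2 = 57.2
Triangle area = 0.5 * 11 * 3.6 = 19.8
Total = 57.2 + 19.8
Total = 77
77 m^2


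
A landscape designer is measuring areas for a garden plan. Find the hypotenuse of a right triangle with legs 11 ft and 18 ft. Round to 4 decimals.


Shape: right triangle
Legs a = 11 ft, b = 18 ft
Formula: c = sqrt(a^2 + b^2)
a^2 = 121, b^2 = 324
a^2 + b^2 = 445
c = sqrt(445)
c = 21.095
21.095 ft


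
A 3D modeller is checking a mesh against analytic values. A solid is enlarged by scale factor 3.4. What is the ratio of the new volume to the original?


Linear scale factor k = 3.4
Rule: under a linear scaling by k, volumes scale by k^3.
k^3 = 3.4 * 3.4 * 3.4
k^3 = 11.56 * 3.4
k^3 = 39.304
Volume scales by a factor of 39.304.
39.304 (dimensionless)


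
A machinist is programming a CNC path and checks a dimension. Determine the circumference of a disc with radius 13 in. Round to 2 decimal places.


Shape: circle
Radius r = 13 in
Formula: C = 2 * pi * r
C = 2 * pi * 13
C = 26 * pi
C = 81.68
81.68 in


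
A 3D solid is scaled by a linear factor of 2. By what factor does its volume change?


Linear scale factor k = 2
Rule: under a linear scaling by k, volumes scale by k^3.
k^3 = 2 * 2 * 2
k^3 = 4 * 2
k^3 = 8
Volume scales by a factor of 8.
8 (dimensionless)


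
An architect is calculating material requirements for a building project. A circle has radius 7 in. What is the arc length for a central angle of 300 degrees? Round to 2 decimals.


Shape: circular arc
Radius r = 7 in, Angle = 300 degrees
Formula: L = (angle/360) * 2 * pi * r
2 * pi * r = 14 * pi
L = (300/360) * 14 * pi
L = 11.666667 * pi
L = 36.65
36.65 in


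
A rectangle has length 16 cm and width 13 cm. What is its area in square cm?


Shape: rectangle
Length l = 16 cm, Width w = 13 cm
Formula: A = l * w
A = 16 * 13
A = 208
208 cm^2


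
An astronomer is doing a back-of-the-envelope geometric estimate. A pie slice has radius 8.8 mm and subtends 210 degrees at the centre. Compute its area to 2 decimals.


Shape: circular sector
Radius r = 8.8 mm, Angle = 210 degrees
Formula: A = (angle/360) * pi * r^2
r^2 = 77.44
Fraction of circle = 210/360
A = (210/360) * pi * 77.44
A = 45.173333 * pi
A = 141.92
141.92 mm^2


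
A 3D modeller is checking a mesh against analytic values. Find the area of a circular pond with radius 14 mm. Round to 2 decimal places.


Shape: circle
Radius r = 14 mm
Formula: A = pi * r^2
r^2 = 14^2 = 196
A = pi * 196
A = 615.75
615.75 mm^2


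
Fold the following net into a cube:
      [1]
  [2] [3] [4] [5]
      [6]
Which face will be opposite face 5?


Net: cross layout. Take square 3 as the base (bottom).
Fold the four squares in the horizontal row up around 3: 2 -> left, 4 -> right, 5 wraps to the top.
Fold 1 and 6 up from 3: 1 -> back, 6 -> front.
Opposite pairs are therefore: (1, 6), (2, 4), (3, 5).
Face 5 is opposite face 3.
face 3


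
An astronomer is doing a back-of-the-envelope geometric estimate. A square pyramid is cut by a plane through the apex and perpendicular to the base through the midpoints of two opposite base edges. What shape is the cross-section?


Solid: square pyramid
Cutting plane: through the apex and perpendicular to the base through the midpoints of two opposite base edges
Visualize the intersection of the plane with the solid's surface.
The boundary of the cut region is a isosceles triangle.
isosceles triangle


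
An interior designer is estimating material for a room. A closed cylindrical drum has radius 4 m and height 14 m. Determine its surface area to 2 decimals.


Shape: closed cylinder
Radius r = 4 m, Height h = 14 m
Formula: SA = 2*pi*r^2 + 2*pi*r*h = 2*pi*r*(r + h)
r + h = 18
2 * r * (r + h) = 2 * 4 * 18 = 144
SA = 144 * pi
SA = 452.39
452.39 m^2


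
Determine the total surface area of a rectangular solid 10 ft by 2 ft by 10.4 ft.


Shape: rectangular prism
l = 10 ft, w = 2 ft, h = 10.4 ft
Formula: SA = 2(lw + lh + wh)
lw = 20, lh = 104, wh = 20.8
lw + lh + wh = 144.8
SA = 2 * 144.8
SA = 289.6
289.6 ft^2


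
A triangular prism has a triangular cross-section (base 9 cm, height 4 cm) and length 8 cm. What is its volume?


Shape: triangular prism
Triangle base = 9 cm, triangle height = 4 cm, prism length L = 8 cm
Formula: V = (1/2 * b * h_tri) * L
Cross-section area = 0.5 * 9 * 4 = 18
V = 18 * 8
V = 144
144 cm^3


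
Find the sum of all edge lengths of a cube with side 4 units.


Shape: cube
Side s = 4 units
A cube has 12 edges, all equal.
Formula: total edge length = 12 * s
Total = 12 * 4
Total = 48
48 units


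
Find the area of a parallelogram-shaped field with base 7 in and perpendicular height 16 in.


Shape: parallelogram
Base b = 7 in, Height h = 16 in
Formula: A = b * h
A = 7 * 16
A = 112
112 in^2


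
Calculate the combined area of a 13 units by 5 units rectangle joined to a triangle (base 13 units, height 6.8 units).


Composite shape: rectangle + triangle
Rectangle area = 13 * 5 = 65
Triangle area = 0.5 * 13 * 6.8 = 44.2
Total = 65 + 44.2
Total = 109.2
109.2 units^2


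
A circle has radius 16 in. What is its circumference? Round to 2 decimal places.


Shape: circle
Radius r = 16 in
Formula: C = 2 * pi * r
C = 2 * pi * 16
C = 32 * pi
C = 100.53
100.53 in


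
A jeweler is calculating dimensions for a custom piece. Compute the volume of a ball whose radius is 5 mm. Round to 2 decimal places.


Shape: sphere
Radius r = 5 mm
Formula: V = (4/3) * pi * r^3
r^3 = 125
(4/3) * 125 = 166.666667
V = 166.666667 * pi
V = 523.6
523.6 mm^3


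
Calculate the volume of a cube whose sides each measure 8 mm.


Shape: cube
Side s = 8 mm
Formula: V = s^3
V = 8 * 8 * 8
V = 64 * 8
V = 512
512 mm^3


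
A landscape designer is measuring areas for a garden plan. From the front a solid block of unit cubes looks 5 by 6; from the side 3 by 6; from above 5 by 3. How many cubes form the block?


Orthographic views of a solid rectangular block:
Front view 5 x 6 -> length = 5, height = 6
Side view 3 x 6 -> width = 3, height = 6 (consistent)
Top view 5 x 3 -> confirms length = 5, width = 3
The block is 5 x 3 x 6.
Total unit cubes = 5 * 3 * 6 = 90
90 unit cubes


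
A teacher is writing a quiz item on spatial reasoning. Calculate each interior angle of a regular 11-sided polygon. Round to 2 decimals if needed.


Shape: regular hendecagon (11 sides)
Formula: interior angle = (n - 2) * 180 / n
(n - 2) = 9
(n - 2) * 180 = 1620
angle = 1620 / 11
angle = 147.27
147.27 degrees


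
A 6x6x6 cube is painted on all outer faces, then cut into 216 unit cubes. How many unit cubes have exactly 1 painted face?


Large cube: 6 x 6 x 6, cut into unit cubes.
n = 6, so n - 2 = 4
Cubes with 1 painted face lie in the interior of each face.
A cube has 6 faces; each contributes (n - 2)^2 = 16 such cubes.
Count = 6 * 16 = 96
96 unit cubes


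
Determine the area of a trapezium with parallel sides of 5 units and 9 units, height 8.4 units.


Shape: trapezoid
Parallel sides a = 5 units, b = 9 units; Height h = 8.4 units
Formula: A = (a + b) * h / 2
a + b = 5 + 9 = 14
A = 14 * 8.4 / 2
A = 117.6 / 2
A = 58.8
58.8 units^2


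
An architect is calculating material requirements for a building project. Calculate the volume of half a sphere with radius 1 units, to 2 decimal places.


Shape: hemisphere (half of a sphere)
Radius r = 1 units
Formula: V = (1/2) * (4/3) * pi * r^3 = (2/3) * pi * r^3
r^3 = 1
(2/3) * 1 = 0.666667
V = 0.666667 * pi
V = 2.09
2.09 units^3


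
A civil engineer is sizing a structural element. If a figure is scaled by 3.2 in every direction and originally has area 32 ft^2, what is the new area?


Linear scale factor k = 3.2
Original area = 32 ft^2
Rule: under a linear scaling by k, areas scale by k^2.
k^2 = 3.2^2 = 10.24
New area = 32 * 10.24
New area = 327.68
327.68 ft^2


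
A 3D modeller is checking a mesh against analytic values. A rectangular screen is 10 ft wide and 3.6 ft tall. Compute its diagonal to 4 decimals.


Shape: rectangle (diagonal via Pythagoras)
Sides: 10 ft and 3.6 ft
Formula: d = sqrt(l^2 + w^2)
l^2 = 100, w^2 = 12.96
l^2 + w^2 = 112.96
d = sqrt(112.96)
d = 10.6283
10.6283 ft


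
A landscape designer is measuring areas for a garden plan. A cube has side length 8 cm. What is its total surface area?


Shape: cube
Side s = 8 cm
A cube has 6 square faces.
Formula: SA = 6 * s^2
s^2 = 64
SA = 6 * 64
SA = 384
384 cm^2


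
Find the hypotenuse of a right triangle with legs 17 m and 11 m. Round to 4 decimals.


Shape: right triangle
Legs a = 17 m, b = 11 m
Formula: c = sqrt(a^2 + b^2)
a^2 = 289, b^2 = 121
a^2 + b^2 = 410
c = sqrt(410)
c = 20.2485
20.2485 m


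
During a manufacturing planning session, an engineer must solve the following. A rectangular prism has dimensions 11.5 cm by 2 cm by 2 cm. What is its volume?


Shape: rectangular prism
l = 11.5 cm, w = 2 cm, h = 2 cm
Formula: V = l * w * h
V = 11.5 * 2 * 2
V = 23 * 2
V = 46
46 cm^3


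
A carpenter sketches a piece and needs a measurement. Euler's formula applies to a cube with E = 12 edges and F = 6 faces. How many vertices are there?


Polyhedron: cube
Euler's formula for convex polyhedra: V - E + F = 2
Given: E = 12 edges and F = 6 faces
Solve for V:
V = 2 + E - F = 2 + 12 - 6 = 8
8 vertices


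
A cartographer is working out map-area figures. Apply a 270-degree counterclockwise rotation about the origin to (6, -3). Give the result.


Transformation: rotation about the origin
Original point: (6, -3)
Rule for 270 deg counterclockwise: (x, y) -> (y, -x)
Apply: (6, -3) -> (-3, -6)
(-3, -6)


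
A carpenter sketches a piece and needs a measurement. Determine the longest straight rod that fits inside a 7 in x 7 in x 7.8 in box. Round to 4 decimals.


Shape: rectangular box (space diagonal)
l = 7 in, w = 7 in, h = 7.8 in
Visualize: the diagonal of the base, then a right triangle with that diagonal and the height.
Formula: d = sqrt(l^2 + w^2 + h^2)
l^2 + w^2 + h^2 = 49 + 49 + 60.84 = 158.84
d = sqrt(158.84)
d = 12.6032
12.6032 in


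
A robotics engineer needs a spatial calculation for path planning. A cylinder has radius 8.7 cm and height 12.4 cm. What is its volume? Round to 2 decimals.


Shape: cylinder
Radius r = 8.7 cm, Height h = 12.4 cm
Formula: V = pi * r^2 * h
r^2 = 75.69
V = pi * 75.69 * 12.4
V = 938.556 * pi
V = 2948.56
2948.56 cm^3


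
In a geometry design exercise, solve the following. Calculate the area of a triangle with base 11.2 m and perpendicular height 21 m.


Shape: triangle
Base b = 11.2 m, Height h = 21 m
Formula: A = (1/2) * b * h
A = 0.5 * 11.2 * 21
A = 0.5 * 235.2
A = 117.6
117.6 m^2


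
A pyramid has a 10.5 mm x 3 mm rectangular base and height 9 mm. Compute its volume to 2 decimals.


Shape: rectangular pyramid
Base: 10.5 mm x 3 mm, Height h = 9 mm
Formula: V = (1/3) * base_area * h
base_area = 10.5 * 3 = 31.5
base_area * h = 31.5 * 9 = 283.5
V = 283.5 / 3
V = 94.5
94.5 mm^3


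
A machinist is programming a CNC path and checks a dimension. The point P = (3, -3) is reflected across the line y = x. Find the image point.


Transformation: reflection
Original point: (3, -3)
Rule for reflection over y = x: (x, y) -> (y, x)
Apply: (3, -3) -> (-3, 3)
(-3, 3)


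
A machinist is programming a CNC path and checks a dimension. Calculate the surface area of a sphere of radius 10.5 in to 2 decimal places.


Shape: sphere
Radius r = 10.5 in
Formula: SA = 4 * pi * r^2
r^2 = 110.25
SA = 4 * pi * 110.25
SA = 441 * pi
SA = 1385.44
1385.44 in^2


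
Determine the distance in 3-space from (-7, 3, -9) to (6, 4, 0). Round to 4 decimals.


3D distance between two points
P1 = (-7, 3, -9), P2 = (6, 4, 0)
Formula: d = sqrt((x2-x1)^2 + (y2-y1)^2 + (z2-z1)^2)
dx = 6 - -7 = 13
dy = 4 - 3 = 1
dz = 0 - -9 = 9
dx^2 + dy^2 + dz^2 = 169 + 1 + 81 = 251
d = sqrt(251)
d = 15.843
15.843 units


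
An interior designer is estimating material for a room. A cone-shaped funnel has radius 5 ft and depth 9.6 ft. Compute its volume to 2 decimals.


Shape: cone
Radius r = 5 ft, Height h = 9.6 ft
Formula: V = (1/3) * pi * r^2 * h
r^2 = 25
pi * r^2 * h = pi * 25 * 9.6 = 240 * pi
V = 240 * pi / 3
V = 251.33
251.33 ft^3


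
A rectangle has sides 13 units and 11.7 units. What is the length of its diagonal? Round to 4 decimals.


Shape: rectangle (diagonal via Pythagoras)
Sides: 13 units and 11.7 units
Formula: d = sqrt(l^2 + w^2)
l^2 = 169, w^2 = 136.89
l^2 + w^2 = 305.89
d = sqrt(305.89)
d = 17.4897
17.4897 units


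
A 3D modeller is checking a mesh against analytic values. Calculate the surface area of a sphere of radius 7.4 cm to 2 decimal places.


Shape: sphere
Radius r = 7.4 cm
Formula: SA = 4 * pi * r^2
r^2 = 54.76
SA = 4 * pi * 54.76
SA = 219.04 * pi
SA = 688.13
688.13 cm^2


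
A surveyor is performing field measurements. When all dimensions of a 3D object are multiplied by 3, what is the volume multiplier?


Linear scale factor k = 3
Rule: under a linear scaling by k, volumes scale by k^3.
k^3 = 3 * 3 * 3
k^3 = 9 * 3
k^3 = 27
Volume scales by a factor of 27.
27 (dimensionless)


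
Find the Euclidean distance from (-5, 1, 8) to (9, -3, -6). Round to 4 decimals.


3D distance between two points
P1 = (-5, 1, 8), P2 = (9, -3, -6)
Formula: d = sqrt((x2-x1)^2 + (y2-y1)^2 + (z2-z1)^2)
dx = 9 - -5 = 14
dy = -3 - 1 = -4
dz = -6 - 8 = -14
dx^2 + dy^2 + dz^2 = 196 + 16 + 196 = 408
d = sqrt(408)
d = 20.199
20.199 units


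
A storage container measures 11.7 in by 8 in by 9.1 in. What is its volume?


Shape: rectangular prism
l = 11.7 in, w = 8 in, h = 9.1 in
Formula: V = l * w * h
V = 11.7 * 8 * 9.1
V = 93.6 * 9.1
V = 851.76
851.76 in^3


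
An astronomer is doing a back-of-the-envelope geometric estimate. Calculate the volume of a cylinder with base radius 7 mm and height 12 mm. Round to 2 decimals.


Shape: cylinder
Radius r = 7 mm, Height h = 12 mm
Formula: V = pi * r^2 * h
r^2 = 49
V = pi * 49 * 12
V = 588 * pi
V = 1847.26
1847.26 mm^3


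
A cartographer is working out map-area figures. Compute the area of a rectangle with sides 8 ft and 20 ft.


Shape: rectangle
Length l = 8 ft, Width w = 20 ft
Formula: A = l * w
A = 8 * 20
A = 160
160 ft^2


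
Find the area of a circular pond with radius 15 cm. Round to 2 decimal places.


Shape: circle
Radius r = 15 cm
Formula: A = pi * r^2
r^2 = 15^2 = 225
A = pi * 225
A = 706.86
706.86 cm^2


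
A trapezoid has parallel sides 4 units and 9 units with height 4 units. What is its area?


Shape: trapezoid
Parallel sides a = 4 units, b = 9 units; Height h = 4 units
Formula: A = (a + b) * h / 2
a + b = 4 + 9 = 13
A = 13 * 4 / 2
A = 52 / 2
A = 26
26 units^2


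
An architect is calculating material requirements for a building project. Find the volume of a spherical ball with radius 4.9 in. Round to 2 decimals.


Shape: sphere
Radius r = 4.9 in
Formula: V = (4/3) * pi * r^3
r^3 = 117.649
(4/3) * 117.649 = 156.865333
V = 156.865333 * pi
V = 492.81
492.81 in^3


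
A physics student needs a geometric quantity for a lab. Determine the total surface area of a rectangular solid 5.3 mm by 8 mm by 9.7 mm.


Shape: rectangular prism
l = 5.3 mm, w = 8 mm, h = 9.7 mm
Formula: SA = 2(lw + lh + wh)
lw = 42.4, lh = 51.41, wh = 77.6
lw + lh + wh = 171.41
SA = 2 * 171.41
SA = 342.82
342.82 mm^2


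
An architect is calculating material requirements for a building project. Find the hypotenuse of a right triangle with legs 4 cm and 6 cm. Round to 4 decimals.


Shape: right triangle
Legs a = 4 cm, b = 6 cm
Formula: c = sqrt(a^2 + b^2)
a^2 = 16, b^2 = 36
a^2 + b^2 = 52
c = sqrt(52)
c = 7.2111
7.2111 cm


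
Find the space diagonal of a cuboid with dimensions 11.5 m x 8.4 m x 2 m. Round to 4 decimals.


Shape: rectangular box (space diagonal)
l = 11.5 m, w = 8.4 m, h = 2 m
Visualize: the diagonal of the base, then a right triangle with that diagonal and the height.
Formula: d = sqrt(l^2 + w^2 + h^2)
l^2 + w^2 + h^2 = 132.25 + 70.56 + 4 = 206.81
d = sqrt(206.81)
d = 14.3809
14.3809 m


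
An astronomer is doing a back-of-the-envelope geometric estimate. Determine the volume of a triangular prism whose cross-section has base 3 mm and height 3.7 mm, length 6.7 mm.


Shape: triangular prism
Triangle base = 3 mm, triangle height = 3.7 mm, prism length L = 6.7 mm
Formula: V = (1/2 * b * h_tri) * L
Cross-section area = 0.5 * 3 * 3.7 = 5.55
V = 5.55 * 6.7
V = 37.185
37.185 mm^3


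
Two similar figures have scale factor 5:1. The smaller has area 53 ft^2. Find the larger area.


Linear scale factor k = 5
Original area = 53 ft^2
Rule: under a linear scaling by k, areas scale by k^2.
k^2 = 5^2 = 25
New area = 53 * 25
New area = 1325
1325 ft^2


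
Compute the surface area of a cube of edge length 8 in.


Shape: cube
Side s = 8 in
A cube has 6 square faces.
Formula: SA = 6 * s^2
s^2 = 64
SA = 6 * 64
SA = 384
384 in^2


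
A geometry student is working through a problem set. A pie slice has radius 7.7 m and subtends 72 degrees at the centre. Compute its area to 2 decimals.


Shape: circular sector
Radius r = 7.7 m, Angle = 72 degrees
Formula: A = (angle/360) * pi * r^2
r^2 = 59.29
Fraction of circle = 72/360
A = (72/360) * pi * 59.29
A = 11.858 * pi
A = 37.25
37.25 m^2


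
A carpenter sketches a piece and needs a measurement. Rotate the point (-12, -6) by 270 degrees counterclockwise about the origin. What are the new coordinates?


Transformation: rotation about the origin
Original point: (-12, -6)
Rule for 270 deg counterclockwise: (x, y) -> (y, -x)
Apply: (-12, -6) -> (-6, 12)
(-6, 12)


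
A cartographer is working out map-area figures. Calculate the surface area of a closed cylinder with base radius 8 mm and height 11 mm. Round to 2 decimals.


Shape: closed cylinder
Radius r = 8 mm, Height h = 11 mm
Formula: SA = 2*pi*r^2 + 2*pi*r*h = 2*pi*r*(r + h)
r + h = 19
2 * r * (r + h) = 2 * 8 * 19 = 304
SA = 304 * pi
SA = 955.04
955.04 mm^2


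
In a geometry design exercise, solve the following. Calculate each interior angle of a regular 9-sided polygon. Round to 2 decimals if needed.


Shape: regular nonagon (9 sides)
Formula: interior angle = (n - 2) * 180 / n
(n - 2) = 7
(n - 2) * 180 = 1260
angle = 1260 / 9
angle = 140
140 degrees


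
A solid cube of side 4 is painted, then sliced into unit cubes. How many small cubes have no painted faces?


Large cube: 4 x 4 x 4, cut into unit cubes.
n = 4, so n - 2 = 2
Unpainted cubes form the interior (n - 2)^3 block.
(n - 2)^3 = 2^3 = 8
8 unit cubes


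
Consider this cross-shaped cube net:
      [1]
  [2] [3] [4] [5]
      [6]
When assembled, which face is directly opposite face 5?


Net: cross layout. Take square 3 as the base (bottom).
Fold the four squares in the horizontal row up around 3: 2 -> left, 4 -> right, 5 wraps to the top.
Fold 1 and 6 up from 3: 1 -> back, 6 -> front.
Opposite pairs are therefore: (1, 6), (2, 4), (3, 5).
Face 5 is opposite face 3.
face 3
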